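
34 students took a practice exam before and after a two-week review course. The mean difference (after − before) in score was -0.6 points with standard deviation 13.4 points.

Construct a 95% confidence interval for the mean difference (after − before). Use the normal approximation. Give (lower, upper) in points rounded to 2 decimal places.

(-5.10, 3.90)

Paired design: SE = s_d/√n = 13.4/√34 = 2.2981.
z* = 1.960; margin of error = 1.960 × 2.2981 = 4.5043.
-0.6 ± 4.5043 → (-5.10, 3.90).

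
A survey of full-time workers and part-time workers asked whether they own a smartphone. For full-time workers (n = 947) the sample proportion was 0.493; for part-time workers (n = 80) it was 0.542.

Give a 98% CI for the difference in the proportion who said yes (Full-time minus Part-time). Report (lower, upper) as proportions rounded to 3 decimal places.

(-0.184, 0.086)

The two standard errors are √(0.4930×0.5070/947) = 0.01625 and √(0.5420×0.4580/80) = 0.05570.
Because the samples are independent, SE_diff = √(0.01625² + 0.05570²) = 0.05802.
Using z* = 2.326 for 98%, ME = 2.326 × 0.05802 = 0.13495.
p̂₁ − p̂₂ = -0.0490; interval -0.0490 ± 0.13495 gives (-0.184, 0.086).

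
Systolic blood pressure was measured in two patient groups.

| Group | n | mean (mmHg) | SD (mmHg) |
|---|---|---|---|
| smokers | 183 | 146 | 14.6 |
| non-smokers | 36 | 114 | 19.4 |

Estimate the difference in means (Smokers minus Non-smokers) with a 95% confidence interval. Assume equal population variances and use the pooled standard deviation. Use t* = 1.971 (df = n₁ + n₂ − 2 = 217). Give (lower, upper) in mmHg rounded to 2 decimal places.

(26.44, 37.56)

Pooled variance s_p² = [182·14.6² + 35·19.4²] / (183+36−2) = 239.4826, so s_p = 15.4752.
SE_diff = s_p·√(1/n₁ + 1/n₂) = 15.4752·√(1/183 + 1/36) = 2.8215.
t* = 1.971; margin = 1.971 × 2.8215 = 5.5612.
Difference = 146 − 114 = 32.0000.
32.0000 ± 5.5612 → (26.44, 37.56).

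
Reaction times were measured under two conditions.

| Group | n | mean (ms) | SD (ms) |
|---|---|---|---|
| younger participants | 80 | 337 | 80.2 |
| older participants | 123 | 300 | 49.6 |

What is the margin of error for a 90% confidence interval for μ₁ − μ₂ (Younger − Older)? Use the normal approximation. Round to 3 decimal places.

Standard errors of each mean: 80.2/√80 = 8.9666 and 49.6/√123 = 4.4723.
SE(x̄₁ − x̄₂) = √(8.9666² + 4.4723²) = 10.0200 for independent samples with unequal variances.
With z* = 1.645, the margin is 1.645 × 10.0200 = 16.4829.

16.483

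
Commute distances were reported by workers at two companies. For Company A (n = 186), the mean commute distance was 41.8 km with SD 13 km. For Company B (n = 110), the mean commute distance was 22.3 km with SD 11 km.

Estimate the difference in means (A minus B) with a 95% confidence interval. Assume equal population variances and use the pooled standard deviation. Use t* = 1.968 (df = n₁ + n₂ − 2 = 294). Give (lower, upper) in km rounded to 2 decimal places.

(16.59, 22.41)

Pooled variance s_p² = [185·13² + 109·11²] / (186+110−2) = 151.2041, so s_p = 12.2965.
SE_diff = s_p·√(1/n₁ + 1/n₂) = 12.2965·√(1/186 + 1/110) = 1.4790.
t* = 1.968; margin = 1.968 × 1.4790 = 2.9107.
Difference = 41.8 − 22.3 = 19.5000.
19.5000 ± 2.9107 → (16.59, 22.41).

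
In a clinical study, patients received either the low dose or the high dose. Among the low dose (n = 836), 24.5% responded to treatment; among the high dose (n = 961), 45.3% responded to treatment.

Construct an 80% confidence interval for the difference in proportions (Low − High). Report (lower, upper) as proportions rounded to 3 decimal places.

(-0.236, -0.180)

The two standard errors are √(0.2450×0.7550/836) = 0.01487 and √(0.4530×0.5470/961) = 0.01606.
Because the samples are independent, SE_diff = √(0.01487² + 0.01606²) = 0.02189.
Using z* = 1.282 for 80%, ME = 1.282 × 0.02189 = 0.02806.
p̂₁ − p̂₂ = -0.2080; interval -0.2080 ± 0.02806 gives (-0.236, -0.180).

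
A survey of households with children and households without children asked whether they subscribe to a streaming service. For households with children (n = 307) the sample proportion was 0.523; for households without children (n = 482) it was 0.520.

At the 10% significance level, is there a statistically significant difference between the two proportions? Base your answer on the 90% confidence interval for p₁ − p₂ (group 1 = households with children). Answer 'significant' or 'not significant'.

Each SE is √(p̂(1−p̂)/n): √(0.5230·0.4770/307) = 0.02851 and √(0.5200·0.4800/482) = 0.02276.
SE(p̂₁ − p̂₂) = √(SE₁² + SE₂²) = √(0.0008128201 + 0.0005180176) = 0.03648, since the two samples are independent.
At 90% confidence z* = 1.645; margin = 1.645 × 0.03648 = 0.06001.
The difference is 0.5230 − 0.5200 = 0.0030, so the interval is 0.0030 ± 0.06001 = (-0.05701, 0.06301).
The interval (-0.05701, 0.06301) contains 0, so the difference is not significant.

not significant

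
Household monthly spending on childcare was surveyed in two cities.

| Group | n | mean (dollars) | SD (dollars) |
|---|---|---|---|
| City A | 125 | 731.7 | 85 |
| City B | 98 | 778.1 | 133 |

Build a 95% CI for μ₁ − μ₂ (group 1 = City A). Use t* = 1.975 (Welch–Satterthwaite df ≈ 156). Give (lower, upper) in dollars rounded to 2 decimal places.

SE₁ = s₁/√n₁ = 85/√125 = 7.6026; SE₂ = 133/√98 = 13.4350.
Independent samples, unequal variances: SE_diff = √(SE₁² + SE₂²) = √(57.79952676 + 180.499225) = 15.4369.
t* = 1.975, so margin of error = 1.975 × 15.4369 = 30.4879.
Difference in means = 731.7 − 778.1 = -46.4000.
-46.4000 ± 30.4879 → (-76.89, -15.91).

(-76.89, -15.91)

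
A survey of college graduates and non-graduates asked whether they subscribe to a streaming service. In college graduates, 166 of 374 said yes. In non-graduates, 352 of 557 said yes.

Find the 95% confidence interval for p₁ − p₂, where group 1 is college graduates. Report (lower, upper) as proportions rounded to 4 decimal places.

Sample proportions: 166/374 = 0.4439, 352/557 = 0.6320.
Each SE is √(p̂(1−p̂)/n): √(0.4439·0.5561/374) = 0.02569 and √(0.6320·0.3680/557) = 0.02043.
SE(p̂₁ − p̂₂) = √(SE₁² + SE₂²) = √(0.0006599761 + 0.0004173849) = 0.03282, since the two samples are independent.
At 95% confidence z* = 1.960; margin = 1.960 × 0.03282 = 0.06433.
The difference is 0.4439 − 0.6320 = -0.1881, so the interval is -0.1881 ± 0.06433 = (-0.2524, -0.1238).

(-0.2524, -0.1238)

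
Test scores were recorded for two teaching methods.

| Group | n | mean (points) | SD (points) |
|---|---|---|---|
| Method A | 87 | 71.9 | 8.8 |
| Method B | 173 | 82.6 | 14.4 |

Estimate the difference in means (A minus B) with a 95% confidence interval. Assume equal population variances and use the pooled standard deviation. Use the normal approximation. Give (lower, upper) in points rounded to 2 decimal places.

s_p = √[((n₁−1)s₁² + (n₂−1)s₂²)/(n₁+n₂−2)] = √[(86·8.8² + 172·14.4²)/258] = 12.8083.
SE = 12.8083·√(1/87 + 1/173) = 1.6834.
With z* = 1.960, margin = 1.960 × 1.6834 = 3.2995.
x̄₁ − x̄₂ = 71.9 − 82.6 = -10.7000; interval -10.7000 ± 3.2995 = (-14.00, -7.40).

(-14.00, -7.40)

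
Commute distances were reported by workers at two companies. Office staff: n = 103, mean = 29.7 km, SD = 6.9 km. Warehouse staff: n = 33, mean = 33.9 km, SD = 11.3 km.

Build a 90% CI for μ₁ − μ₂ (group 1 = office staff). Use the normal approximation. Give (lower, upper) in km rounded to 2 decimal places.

(-7.62, -0.78)

Standard errors of each mean: 6.9/√103 = 0.6799 and 11.3/√33 = 1.9671.
SE(x̄₁ − x̄₂) = √(0.6799² + 1.9671²) = 2.0813 for independent samples with unequal variances.
With z* = 1.645, the margin is 1.645 × 2.0813 = 3.4237.
x̄₁ − x̄₂ = 29.7 − 33.9 = -4.2000; the interval is -4.2000 ± 3.4237 = (-7.62, -0.78).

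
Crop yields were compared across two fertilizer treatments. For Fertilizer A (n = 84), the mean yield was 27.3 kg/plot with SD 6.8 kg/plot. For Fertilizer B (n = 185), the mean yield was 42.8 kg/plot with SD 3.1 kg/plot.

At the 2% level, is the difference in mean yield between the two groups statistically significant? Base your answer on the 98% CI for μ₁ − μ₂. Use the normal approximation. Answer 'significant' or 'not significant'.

significant

Standard errors of each mean: 6.8/√84 = 0.7419 and 3.1/√185 = 0.2279.
SE(x̄₁ − x̄₂) = √(0.7419² + 0.2279²) = 0.7761 for independent samples with unequal variances.
With z* = 2.326, the margin is 2.326 × 0.7761 = 1.8052.
x̄₁ − x̄₂ = 27.3 − 42.8 = -15.5000; the interval is -15.5000 ± 1.8052 = (-17.3052, -13.6948).
The interval (-17.3052, -13.6948) does not contain 0, so the difference is significant.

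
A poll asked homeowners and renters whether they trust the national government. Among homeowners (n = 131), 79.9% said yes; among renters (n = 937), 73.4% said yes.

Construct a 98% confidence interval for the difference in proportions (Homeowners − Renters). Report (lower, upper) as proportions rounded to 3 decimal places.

Each SE is √(p̂(1−p̂)/n): √(0.7990·0.2010/131) = 0.03501 and √(0.7340·0.2660/937) = 0.01444.
SE(p̂₁ − p̂₂) = √(SE₁² + SE₂²) = √(0.0012257001 + 0.0002085136) = 0.03787, since the two samples are independent.
At 98% confidence z* = 2.326; margin = 2.326 × 0.03787 = 0.08809.
The difference is 0.7990 − 0.7340 = 0.0650, so the interval is 0.0650 ± 0.08809 = (-0.023, 0.153).

(-0.023, 0.153)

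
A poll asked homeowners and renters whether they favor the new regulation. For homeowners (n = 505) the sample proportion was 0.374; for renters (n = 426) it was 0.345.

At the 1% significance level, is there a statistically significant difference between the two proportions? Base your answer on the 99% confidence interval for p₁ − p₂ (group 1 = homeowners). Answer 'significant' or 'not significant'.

not significant

The two standard errors are √(0.3740×0.6260/505) = 0.02153 and √(0.3450×0.6550/426) = 0.02303.
Because the samples are independent, SE_diff = √(0.02153² + 0.02303²) = 0.03153.
Using z* = 2.576 for 99%, ME = 2.576 × 0.03153 = 0.08122.
p̂₁ − p̂₂ = 0.0290; interval 0.0290 ± 0.08122 gives (-0.05222, 0.11022).
The interval (-0.05222, 0.11022) contains 0, so the difference is not significant.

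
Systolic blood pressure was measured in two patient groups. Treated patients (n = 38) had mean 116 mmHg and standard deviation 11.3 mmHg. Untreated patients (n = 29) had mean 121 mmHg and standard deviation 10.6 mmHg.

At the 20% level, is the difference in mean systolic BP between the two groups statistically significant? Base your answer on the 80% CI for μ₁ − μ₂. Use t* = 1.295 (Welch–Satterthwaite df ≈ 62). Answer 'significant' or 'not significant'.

Per-group SEs: s₁/√n₁ = 11.3/√38 = 1.8331, s₂/√n₂ = 10.6/√29 = 1.9684.
Unpooled SE of the difference: √(3.36025561 + 3.87459856) = 2.6898.
Margin of error = t* · SE = 1.295 × 2.6898 = 3.4833.
x̄₁ − x̄₂ = 116 − 121 = -5.0000.
CI: -5.0000 ± 3.4833 = (-8.4833, -1.5167).
The interval (-8.4833, -1.5167) does not contain 0, so the difference is significant.

significant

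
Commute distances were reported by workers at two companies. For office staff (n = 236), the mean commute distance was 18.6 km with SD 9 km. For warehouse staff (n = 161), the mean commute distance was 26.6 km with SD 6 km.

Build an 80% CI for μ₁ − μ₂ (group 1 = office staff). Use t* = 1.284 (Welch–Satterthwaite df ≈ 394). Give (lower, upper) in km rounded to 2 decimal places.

Standard errors of each mean: 9/√236 = 0.5859 and 6/√161 = 0.4729.
SE(x̄₁ − x̄₂) = √(0.5859² + 0.4729²) = 0.7529 for independent samples with unequal variances.
With t* = 1.284, the margin is 1.284 × 0.7529 = 0.9667.
x̄₁ − x̄₂ = 18.6 − 26.6 = -8.0000; the interval is -8.0000 ± 0.9667 = (-8.97, -7.03).

(-8.97, -7.03)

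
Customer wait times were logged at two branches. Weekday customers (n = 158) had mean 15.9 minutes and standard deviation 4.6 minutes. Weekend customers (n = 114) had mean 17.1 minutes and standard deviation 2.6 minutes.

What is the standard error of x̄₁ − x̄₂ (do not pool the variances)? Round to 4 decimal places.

Per-group SEs: s₁/√n₁ = 4.6/√158 = 0.3660, s₂/√n₂ = 2.6/√114 = 0.2435.
Unpooled SE of the difference: √(0.133956 + 0.05929225) = 0.4396.

0.4396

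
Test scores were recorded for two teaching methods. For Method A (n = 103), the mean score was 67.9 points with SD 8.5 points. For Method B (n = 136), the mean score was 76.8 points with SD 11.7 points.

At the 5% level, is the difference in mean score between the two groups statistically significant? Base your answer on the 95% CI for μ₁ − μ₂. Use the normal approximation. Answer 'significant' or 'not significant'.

SE₁ = s₁/√n₁ = 8.5/√103 = 0.8375; SE₂ = 11.7/√136 = 1.0033.
Independent samples, unequal variances: SE_diff = √(SE₁² + SE₂²) = √(0.70140625 + 1.00661089) = 1.3069.
z* = 1.960, so margin of error = 1.960 × 1.3069 = 2.5615.
Difference in means = 67.9 − 76.8 = -8.9000.
-8.9000 ± 2.5615 → (-11.4615, -6.3385).
The interval (-11.4615, -6.3385) does not contain 0, so the difference is significant.

significant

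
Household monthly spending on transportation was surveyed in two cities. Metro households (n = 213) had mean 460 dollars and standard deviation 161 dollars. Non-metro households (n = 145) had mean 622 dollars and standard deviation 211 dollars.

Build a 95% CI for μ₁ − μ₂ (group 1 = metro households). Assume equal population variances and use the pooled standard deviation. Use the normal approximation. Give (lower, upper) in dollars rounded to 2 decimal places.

(-200.59, -123.41)

s_p = √[((n₁−1)s₁² + (n₂−1)s₂²)/(n₁+n₂−2)] = √[(212·161² + 144·211²)/356] = 182.8786.
SE = 182.8786·√(1/213 + 1/145) = 19.6893.
With z* = 1.960, margin = 1.960 × 19.6893 = 38.5910.
x̄₁ − x̄₂ = 460 − 622 = -162.0000; interval -162.0000 ± 38.5910 = (-200.59, -123.41).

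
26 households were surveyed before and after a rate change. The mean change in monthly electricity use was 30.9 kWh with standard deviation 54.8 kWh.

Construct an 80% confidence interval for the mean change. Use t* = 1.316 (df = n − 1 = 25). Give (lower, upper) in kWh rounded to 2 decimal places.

Paired design: SE = s_d/√n = 54.8/√26 = 10.7472.
t* = 1.316; margin of error = 1.316 × 10.7472 = 14.1433.
30.9 ± 14.1433 → (16.76, 45.04).

(16.76, 45.04)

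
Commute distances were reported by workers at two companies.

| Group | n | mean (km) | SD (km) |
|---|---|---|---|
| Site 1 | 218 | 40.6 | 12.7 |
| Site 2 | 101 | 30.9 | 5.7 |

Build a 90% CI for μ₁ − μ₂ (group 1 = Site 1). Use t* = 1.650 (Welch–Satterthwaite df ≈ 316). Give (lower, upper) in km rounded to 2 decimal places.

(8.00, 11.40)

SE₁ = s₁/√n₁ = 12.7/√218 = 0.8602; SE₂ = 5.7/√101 = 0.5672.
Independent samples, unequal variances: SE_diff = √(SE₁² + SE₂²) = √(0.73994404 + 0.32171584) = 1.0304.
t* = 1.650, so margin of error = 1.650 × 1.0304 = 1.7002.
Difference in means = 40.6 − 30.9 = 9.7000.
9.7000 ± 1.7002 → (8.00, 11.40).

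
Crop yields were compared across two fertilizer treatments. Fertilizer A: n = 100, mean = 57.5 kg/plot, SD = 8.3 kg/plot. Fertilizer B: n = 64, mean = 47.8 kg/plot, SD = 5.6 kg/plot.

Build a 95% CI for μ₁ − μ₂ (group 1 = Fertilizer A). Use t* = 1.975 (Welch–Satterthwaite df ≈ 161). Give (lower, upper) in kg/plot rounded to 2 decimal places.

SE₁ = s₁/√n₁ = 8.3/√100 = 0.8300; SE₂ = 5.6/√64 = 0.7000.
Independent samples, unequal variances: SE_diff = √(SE₁² + SE₂²) = √(0.6889 + 0.49) = 1.0858.
t* = 1.975, so margin of error = 1.975 × 1.0858 = 2.1445.
Difference in means = 57.5 − 47.8 = 9.7000.
9.7000 ± 2.1445 → (7.56, 11.84).

(7.56, 11.84)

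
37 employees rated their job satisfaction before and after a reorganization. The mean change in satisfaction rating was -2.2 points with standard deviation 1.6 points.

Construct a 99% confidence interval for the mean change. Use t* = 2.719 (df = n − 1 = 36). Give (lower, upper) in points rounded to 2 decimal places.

(-2.92, -1.48)

Paired design: SE = s_d/√n = 1.6/√37 = 0.2630.
t* = 2.719; margin of error = 2.719 × 0.2630 = 0.7151.
-2.2 ± 0.7151 → (-2.92, -1.48).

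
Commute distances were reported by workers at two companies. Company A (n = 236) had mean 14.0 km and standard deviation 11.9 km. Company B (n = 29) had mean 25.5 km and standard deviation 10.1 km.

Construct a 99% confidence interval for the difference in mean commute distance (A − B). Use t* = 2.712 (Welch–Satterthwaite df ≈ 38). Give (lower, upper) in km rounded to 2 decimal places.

(-17.00, -6.00)

Standard errors of each mean: 11.9/√236 = 0.7746 and 10.1/√29 = 1.8755.
SE(x̄₁ − x̄₂) = √(0.7746² + 1.8755²) = 2.0292 for independent samples with unequal variances.
With t* = 2.712, the margin is 2.712 × 2.0292 = 5.5032.
x̄₁ − x̄₂ = 14.0 − 25.5 = -11.5000; the interval is -11.5000 ± 5.5032 = (-17.00, -6.00).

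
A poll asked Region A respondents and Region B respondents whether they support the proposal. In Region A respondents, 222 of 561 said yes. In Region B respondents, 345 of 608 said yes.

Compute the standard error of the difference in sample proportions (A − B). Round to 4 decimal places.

0.0288

Sample proportions: 222/561 = 0.3957, 345/608 = 0.5674.
Each SE is √(p̂(1−p̂)/n): √(0.3957·0.6043/561) = 0.02065 and √(0.5674·0.4326/608) = 0.02009.
SE(p̂₁ − p̂₂) = √(SE₁² + SE₂²) = √(0.0004264225 + 0.0004036081) = 0.02881, since the two samples are independent.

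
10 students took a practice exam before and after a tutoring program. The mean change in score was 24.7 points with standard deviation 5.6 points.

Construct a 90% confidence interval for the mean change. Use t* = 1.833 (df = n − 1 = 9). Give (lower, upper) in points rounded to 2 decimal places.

This is a matched-pairs design, so SE = s_d/√n = 5.6/√10 = 1.7709.
Margin = 1.833 × 1.7709 = 3.2461; the interval is 24.7 ± 3.2461 = (21.45, 27.95).

(21.45, 27.95)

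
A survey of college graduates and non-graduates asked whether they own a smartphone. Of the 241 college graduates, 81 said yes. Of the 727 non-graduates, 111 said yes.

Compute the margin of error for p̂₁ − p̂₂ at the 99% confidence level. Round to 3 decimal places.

p̂₁ = 81/241 = 0.3361 and p̂₂ = 111/727 = 0.1527.
SE₁ = √(p̂₁(1−p̂₁)/n₁) = √(0.3361·0.6639/241) = 0.03043; SE₂ = √(0.1527·0.8473/727) = 0.01334.
Independent samples: SE of the difference = √(SE₁² + SE₂²) = √(0.0009259849 + 0.0001779556) = 0.03323.
z* for 99% confidence is 2.576, so the margin of error is 2.576 × 0.03323 = 0.08560.

0.086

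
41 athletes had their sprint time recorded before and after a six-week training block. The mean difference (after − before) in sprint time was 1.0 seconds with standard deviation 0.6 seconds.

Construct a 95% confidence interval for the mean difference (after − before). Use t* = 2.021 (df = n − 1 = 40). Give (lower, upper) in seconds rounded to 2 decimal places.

Paired design: SE = s_d/√n = 0.6/√41 = 0.0937.
t* = 2.021; margin of error = 2.021 × 0.0937 = 0.1894.
1.0 ± 0.1894 → (0.81, 1.19).

(0.81, 1.19)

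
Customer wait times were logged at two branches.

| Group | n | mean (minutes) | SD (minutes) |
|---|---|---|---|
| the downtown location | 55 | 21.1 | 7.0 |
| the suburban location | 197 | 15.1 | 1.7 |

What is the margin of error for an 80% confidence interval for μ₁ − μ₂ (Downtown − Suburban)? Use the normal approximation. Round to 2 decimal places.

Standard errors of each mean: 7.0/√55 = 0.9439 and 1.7/√197 = 0.1211.
SE(x̄₁ − x̄₂) = √(0.9439² + 0.1211²) = 0.9516 for independent samples with unequal variances.
With z* = 1.282, the margin is 1.282 × 0.9516 = 1.2200.

1.22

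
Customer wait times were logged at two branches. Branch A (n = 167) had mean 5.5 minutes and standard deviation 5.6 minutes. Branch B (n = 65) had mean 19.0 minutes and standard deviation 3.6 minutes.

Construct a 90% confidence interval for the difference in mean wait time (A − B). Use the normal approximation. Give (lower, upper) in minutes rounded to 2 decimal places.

Standard errors of each mean: 5.6/√167 = 0.4333 and 3.6/√65 = 0.4465.
SE(x̄₁ − x̄₂) = √(0.4333² + 0.4465²) = 0.6222 for independent samples with unequal variances.
With z* = 1.645, the margin is 1.645 × 0.6222 = 1.0235.
x̄₁ − x̄₂ = 5.5 − 19.0 = -13.5000; the interval is -13.5000 ± 1.0235 = (-14.52, -12.48).

(-14.52, -12.48)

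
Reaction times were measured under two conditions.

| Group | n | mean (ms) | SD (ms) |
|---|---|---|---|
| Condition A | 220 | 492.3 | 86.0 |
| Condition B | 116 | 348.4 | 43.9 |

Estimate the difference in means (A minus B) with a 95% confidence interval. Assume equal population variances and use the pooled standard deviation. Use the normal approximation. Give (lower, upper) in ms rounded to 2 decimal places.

s_p = √[((n₁−1)s₁² + (n₂−1)s₂²)/(n₁+n₂−2)] = √[(219·86.0² + 115·43.9²)/334] = 74.2498.
SE = 74.2498·√(1/220 + 1/116) = 8.5197.
With z* = 1.960, margin = 1.960 × 8.5197 = 16.6986.
x̄₁ − x̄₂ = 492.3 − 348.4 = 143.9000; interval 143.9000 ± 16.6986 = (127.20, 160.60).

(127.20, 160.60)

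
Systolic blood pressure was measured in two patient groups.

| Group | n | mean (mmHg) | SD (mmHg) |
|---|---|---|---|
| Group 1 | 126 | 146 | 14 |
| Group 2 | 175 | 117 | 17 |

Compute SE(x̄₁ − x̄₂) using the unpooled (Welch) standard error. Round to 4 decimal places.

1.7908

Standard errors of each mean: 14/√126 = 1.2472 and 17/√175 = 1.2851.
SE(x̄₁ − x̄₂) = √(1.2472² + 1.2851²) = 1.7908 for independent samples with unequal variances.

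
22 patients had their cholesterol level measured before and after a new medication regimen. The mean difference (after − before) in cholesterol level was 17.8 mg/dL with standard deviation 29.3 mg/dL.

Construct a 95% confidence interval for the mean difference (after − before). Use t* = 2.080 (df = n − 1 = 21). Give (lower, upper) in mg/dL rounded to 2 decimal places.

Paired design: SE = s_d/√n = 29.3/√22 = 6.2468.
t* = 2.080; margin of error = 2.080 × 6.2468 = 12.9933.
17.8 ± 12.9933 → (4.81, 30.79).

(4.81, 30.79)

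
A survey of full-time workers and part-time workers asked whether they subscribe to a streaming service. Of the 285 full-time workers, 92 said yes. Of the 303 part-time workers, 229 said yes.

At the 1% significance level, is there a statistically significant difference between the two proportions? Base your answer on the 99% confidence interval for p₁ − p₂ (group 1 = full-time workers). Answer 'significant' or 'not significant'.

significant

p̂₁ = 92/285 = 0.3228 and p̂₂ = 229/303 = 0.7558.
SE₁ = √(p̂₁(1−p̂₁)/n₁) = √(0.3228·0.6772/285) = 0.02770; SE₂ = √(0.7558·0.2442/303) = 0.02468.
Independent samples: SE of the difference = √(SE₁² + SE₂²) = √(0.00076729 + 0.0006091024) = 0.03710.
z* for 99% confidence is 2.576, so the margin of error is 2.576 × 0.03710 = 0.09557.
Point estimate p̂₁ − p̂₂ = 0.3228 − 0.7558 = -0.4330.
-0.4330 ± 0.09557 → (-0.52857, -0.33743).
The interval (-0.52857, -0.33743) does not contain 0, so the difference is significant.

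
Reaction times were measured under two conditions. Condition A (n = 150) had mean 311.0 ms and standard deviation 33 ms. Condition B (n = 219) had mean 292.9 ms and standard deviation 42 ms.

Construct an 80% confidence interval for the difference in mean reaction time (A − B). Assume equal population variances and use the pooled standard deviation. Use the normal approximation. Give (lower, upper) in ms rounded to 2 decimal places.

(12.86, 23.34)

Pooled variance s_p² = [149·33² + 218·42²] / (150+219−2) = 1489.9537, so s_p = 38.5999.
SE_diff = s_p·√(1/n₁ + 1/n₂) = 38.5999·√(1/150 + 1/219) = 4.0910.
z* = 1.282; margin = 1.282 × 4.0910 = 5.2447.
Difference = 311.0 − 292.9 = 18.1000.
18.1000 ± 5.2447 → (12.86, 23.34).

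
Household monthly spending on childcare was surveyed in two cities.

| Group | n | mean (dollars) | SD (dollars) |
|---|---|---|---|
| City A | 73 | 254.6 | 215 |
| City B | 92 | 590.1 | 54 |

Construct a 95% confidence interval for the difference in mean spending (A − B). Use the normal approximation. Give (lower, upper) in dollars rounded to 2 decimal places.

(-386.04, -284.96)

SE₁ = s₁/√n₁ = 215/√73 = 25.1638; SE₂ = 54/√92 = 5.6299.
Independent samples, unequal variances: SE_diff = √(SE₁² + SE₂²) = √(633.21683044 + 31.69577401) = 25.7859.
z* = 1.960, so margin of error = 1.960 × 25.7859 = 50.5404.
Difference in means = 254.6 − 590.1 = -335.5000.
-335.5000 ± 50.5404 → (-386.04, -284.96).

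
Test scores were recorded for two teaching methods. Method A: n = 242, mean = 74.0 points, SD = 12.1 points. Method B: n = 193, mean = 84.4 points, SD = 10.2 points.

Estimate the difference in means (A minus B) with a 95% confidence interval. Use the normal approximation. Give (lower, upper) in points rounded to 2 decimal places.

SE₁ = s₁/√n₁ = 12.1/√242 = 0.7778; SE₂ = 10.2/√193 = 0.7342.
Independent samples, unequal variances: SE_diff = √(SE₁² + SE₂²) = √(0.60497284 + 0.53904964) = 1.0696.
z* = 1.960, so margin of error = 1.960 × 1.0696 = 2.0964.
Difference in means = 74.0 − 84.4 = -10.4000.
-10.4000 ± 2.0964 → (-12.50, -8.30).

(-12.50, -8.30)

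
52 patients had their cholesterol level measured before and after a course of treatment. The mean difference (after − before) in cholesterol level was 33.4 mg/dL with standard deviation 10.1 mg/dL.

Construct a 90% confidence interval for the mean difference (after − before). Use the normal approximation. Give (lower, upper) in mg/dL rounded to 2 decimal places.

Paired design: SE = s_d/√n = 10.1/√52 = 1.4006.
z* = 1.645; margin of error = 1.645 × 1.4006 = 2.3040.
33.4 ± 2.3040 → (31.10, 35.70).

(31.10, 35.70)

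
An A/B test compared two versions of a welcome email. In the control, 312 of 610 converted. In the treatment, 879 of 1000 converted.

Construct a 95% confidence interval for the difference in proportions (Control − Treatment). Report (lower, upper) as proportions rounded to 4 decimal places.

(-0.4120, -0.3230)

First, p̂₁ = 312/610 = 0.5115; p̂₂ = 879/1000 = 0.8790.
The two standard errors are √(0.5115×0.4885/610) = 0.02024 and √(0.8790×0.1210/1000) = 0.01031.
Because the samples are independent, SE_diff = √(0.02024² + 0.01031²) = 0.02271.
Using z* = 1.960 for 95%, ME = 1.960 × 0.02271 = 0.04451.
p̂₁ − p̂₂ = -0.3675; interval -0.3675 ± 0.04451 gives (-0.4120, -0.3230).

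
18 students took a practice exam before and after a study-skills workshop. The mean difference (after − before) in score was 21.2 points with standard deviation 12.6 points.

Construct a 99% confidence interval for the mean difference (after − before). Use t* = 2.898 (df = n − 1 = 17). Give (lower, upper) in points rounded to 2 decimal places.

(12.59, 29.81)

This is a matched-pairs design, so SE = s_d/√n = 12.6/√18 = 2.9698.
Margin = 2.898 × 2.9698 = 8.6065; the interval is 21.2 ± 8.6065 = (12.59, 29.81).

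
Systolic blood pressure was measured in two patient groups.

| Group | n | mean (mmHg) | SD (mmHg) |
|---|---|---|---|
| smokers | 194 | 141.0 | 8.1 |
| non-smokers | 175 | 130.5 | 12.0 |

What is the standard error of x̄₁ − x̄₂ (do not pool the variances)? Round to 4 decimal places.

1.0775

Per-group SEs: s₁/√n₁ = 8.1/√194 = 0.5815, s₂/√n₂ = 12.0/√175 = 0.9071.
Unpooled SE of the difference: √(0.33814225 + 0.82283041) = 1.0775.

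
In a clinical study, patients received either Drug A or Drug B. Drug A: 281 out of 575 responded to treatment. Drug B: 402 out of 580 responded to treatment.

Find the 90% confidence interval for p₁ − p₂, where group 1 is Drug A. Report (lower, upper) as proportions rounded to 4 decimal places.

Sample proportions: 281/575 = 0.4887, 402/580 = 0.6931.
Each SE is √(p̂(1−p̂)/n): √(0.4887·0.5113/575) = 0.02085 and √(0.6931·0.3069/580) = 0.01915.
SE(p̂₁ − p̂₂) = √(SE₁² + SE₂²) = √(0.0004347225 + 0.0003667225) = 0.02831, since the two samples are independent.
At 90% confidence z* = 1.645; margin = 1.645 × 0.02831 = 0.04657.
The difference is 0.4887 − 0.6931 = -0.2044, so the interval is -0.2044 ± 0.04657 = (-0.2510, -0.1578).

(-0.2510, -0.1578)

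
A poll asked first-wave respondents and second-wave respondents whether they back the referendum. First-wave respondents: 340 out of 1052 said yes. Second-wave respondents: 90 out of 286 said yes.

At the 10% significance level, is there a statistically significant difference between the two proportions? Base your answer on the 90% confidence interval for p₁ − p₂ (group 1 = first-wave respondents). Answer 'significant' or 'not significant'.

not significant

Sample proportions: 340/1052 = 0.3232, 90/286 = 0.3147.
Each SE is √(p̂(1−p̂)/n): √(0.3232·0.6768/1052) = 0.01442 and √(0.3147·0.6853/286) = 0.02746.
SE(p̂₁ − p̂₂) = √(SE₁² + SE₂²) = √(0.0002079364 + 0.0007540516) = 0.03102, since the two samples are independent.
At 90% confidence z* = 1.645; margin = 1.645 × 0.03102 = 0.05103.
The difference is 0.3232 − 0.3147 = 0.0085, so the interval is 0.0085 ± 0.05103 = (-0.04253, 0.05953).
The interval (-0.04253, 0.05953) contains 0, so the difference is not significant.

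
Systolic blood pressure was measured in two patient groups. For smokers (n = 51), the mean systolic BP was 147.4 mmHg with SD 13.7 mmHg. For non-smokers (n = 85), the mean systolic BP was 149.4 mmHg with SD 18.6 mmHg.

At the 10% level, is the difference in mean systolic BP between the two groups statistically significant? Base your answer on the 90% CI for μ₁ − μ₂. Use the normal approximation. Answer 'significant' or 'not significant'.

not significant

SE₁ = s₁/√n₁ = 13.7/√51 = 1.9184; SE₂ = 18.6/√85 = 2.0175.
Independent samples, unequal variances: SE_diff = √(SE₁² + SE₂²) = √(3.68025856 + 4.07030625) = 2.7840.
z* = 1.645, so margin of error = 1.645 × 2.7840 = 4.5797.
Difference in means = 147.4 − 149.4 = -2.0000.
-2.0000 ± 4.5797 → (-6.5797, 2.5797).
The interval (-6.5797, 2.5797) contains 0, so the difference is not significant.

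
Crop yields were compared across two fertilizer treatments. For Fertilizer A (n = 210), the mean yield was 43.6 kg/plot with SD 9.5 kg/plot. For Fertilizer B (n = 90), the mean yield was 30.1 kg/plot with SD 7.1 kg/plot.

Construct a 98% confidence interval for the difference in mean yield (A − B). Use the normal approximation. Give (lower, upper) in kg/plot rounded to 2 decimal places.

Per-group SEs: s₁/√n₁ = 9.5/√210 = 0.6556, s₂/√n₂ = 7.1/√90 = 0.7484.
Unpooled SE of the difference: √(0.42981136 + 0.56010256) = 0.9949.
Margin of error = z* · SE = 2.326 × 0.9949 = 2.3141.
x̄₁ − x̄₂ = 43.6 − 30.1 = 13.5000.
CI: 13.5000 ± 2.3141 = (11.19, 15.81).

(11.19, 15.81)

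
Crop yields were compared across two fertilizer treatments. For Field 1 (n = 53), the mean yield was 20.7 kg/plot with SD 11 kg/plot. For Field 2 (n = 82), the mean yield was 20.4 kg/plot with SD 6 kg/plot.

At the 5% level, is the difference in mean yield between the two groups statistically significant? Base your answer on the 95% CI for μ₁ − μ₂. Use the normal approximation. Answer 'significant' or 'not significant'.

not significant

Per-group SEs: s₁/√n₁ = 11/√53 = 1.5110, s₂/√n₂ = 6/√82 = 0.6626.
Unpooled SE of the difference: √(2.283121 + 0.43903876) = 1.6499.
Margin of error = z* · SE = 1.960 × 1.6499 = 3.2338.
x̄₁ − x̄₂ = 20.7 − 20.4 = 0.3000.
CI: 0.3000 ± 3.2338 = (-2.9338, 3.5338).
The interval (-2.9338, 3.5338) contains 0, so the difference is not significant.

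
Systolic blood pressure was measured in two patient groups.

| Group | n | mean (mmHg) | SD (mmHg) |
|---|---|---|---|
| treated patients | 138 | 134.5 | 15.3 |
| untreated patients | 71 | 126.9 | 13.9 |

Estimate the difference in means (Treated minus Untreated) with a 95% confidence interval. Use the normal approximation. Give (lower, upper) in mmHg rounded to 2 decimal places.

Per-group SEs: s₁/√n₁ = 15.3/√138 = 1.3024, s₂/√n₂ = 13.9/√71 = 1.6496.
Unpooled SE of the difference: √(1.69624576 + 2.72118016) = 2.1018.
Margin of error = z* · SE = 1.960 × 2.1018 = 4.1195.
x̄₁ − x̄₂ = 134.5 − 126.9 = 7.6000.
CI: 7.6000 ± 4.1195 = (3.48, 11.72).

(3.48, 11.72)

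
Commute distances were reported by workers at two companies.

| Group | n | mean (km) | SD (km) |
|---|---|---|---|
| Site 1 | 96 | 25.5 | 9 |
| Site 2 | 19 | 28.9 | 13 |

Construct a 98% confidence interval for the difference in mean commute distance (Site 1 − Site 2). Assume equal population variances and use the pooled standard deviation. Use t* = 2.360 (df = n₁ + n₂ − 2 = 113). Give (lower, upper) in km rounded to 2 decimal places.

(-9.18, 2.38)

s_p = √[((n₁−1)s₁² + (n₂−1)s₂²)/(n₁+n₂−2)] = √[(95·9² + 18·13²)/113] = 9.7477.
SE = 9.7477·√(1/96 + 1/19) = 2.4476.
With t* = 2.360, margin = 2.360 × 2.4476 = 5.7763.
x̄₁ − x̄₂ = 25.5 − 28.9 = -3.4000; interval -3.4000 ± 5.7763 = (-9.18, 2.38).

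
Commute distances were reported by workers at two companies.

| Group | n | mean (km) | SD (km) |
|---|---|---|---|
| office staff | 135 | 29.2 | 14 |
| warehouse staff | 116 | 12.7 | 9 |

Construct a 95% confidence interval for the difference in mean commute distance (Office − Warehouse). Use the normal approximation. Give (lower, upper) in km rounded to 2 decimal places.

(13.63, 19.37)

SE₁ = s₁/√n₁ = 14/√135 = 1.2049; SE₂ = 9/√116 = 0.8356.
Independent samples, unequal variances: SE_diff = √(SE₁² + SE₂²) = √(1.45178401 + 0.69822736) = 1.4663.
z* = 1.960, so margin of error = 1.960 × 1.4663 = 2.8739.
Difference in means = 29.2 − 12.7 = 16.5000.
16.5000 ± 2.8739 → (13.63, 19.37).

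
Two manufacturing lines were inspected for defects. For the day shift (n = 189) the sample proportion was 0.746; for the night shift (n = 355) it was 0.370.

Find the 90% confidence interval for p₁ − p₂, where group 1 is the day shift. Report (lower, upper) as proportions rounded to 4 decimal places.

(0.3090, 0.4430)

Each SE is √(p̂(1−p̂)/n): √(0.7460·0.2540/189) = 0.03166 and √(0.3700·0.6300/355) = 0.02562.
SE(p̂₁ − p̂₂) = √(SE₁² + SE₂²) = √(0.0010023556 + 0.0006563844) = 0.04073, since the two samples are independent.
At 90% confidence z* = 1.645; margin = 1.645 × 0.04073 = 0.06700.
The difference is 0.7460 − 0.3700 = 0.3760, so the interval is 0.3760 ± 0.06700 = (0.3090, 0.4430).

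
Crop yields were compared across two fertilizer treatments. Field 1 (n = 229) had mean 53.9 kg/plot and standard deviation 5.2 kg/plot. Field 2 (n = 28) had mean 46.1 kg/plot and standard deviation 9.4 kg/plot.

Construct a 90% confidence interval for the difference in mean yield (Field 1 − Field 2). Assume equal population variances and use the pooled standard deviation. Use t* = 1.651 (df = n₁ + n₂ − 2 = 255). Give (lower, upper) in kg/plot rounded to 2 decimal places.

(5.89, 9.71)

s_p = √[((n₁−1)s₁² + (n₂−1)s₂²)/(n₁+n₂−2)] = √[(228·5.2² + 27·9.4²)/255] = 5.7907.
SE = 5.7907·√(1/229 + 1/28) = 1.1593.
With t* = 1.651, margin = 1.651 × 1.1593 = 1.9140.
x̄₁ − x̄₂ = 53.9 − 46.1 = 7.8000; interval 7.8000 ± 1.9140 = (5.89, 9.71).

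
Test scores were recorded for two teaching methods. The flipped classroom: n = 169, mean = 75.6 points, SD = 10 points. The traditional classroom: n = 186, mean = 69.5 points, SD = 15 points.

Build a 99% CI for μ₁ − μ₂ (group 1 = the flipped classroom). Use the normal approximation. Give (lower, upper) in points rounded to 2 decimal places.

(2.64, 9.56)

Standard errors of each mean: 10/√169 = 0.7692 and 15/√186 = 1.0999.
SE(x̄₁ − x̄₂) = √(0.7692² + 1.0999²) = 1.3422 for independent samples with unequal variances.
With z* = 2.576, the margin is 2.576 × 1.3422 = 3.4575.
x̄₁ − x̄₂ = 75.6 − 69.5 = 6.1000; the interval is 6.1000 ± 3.4575 = (2.64, 9.56).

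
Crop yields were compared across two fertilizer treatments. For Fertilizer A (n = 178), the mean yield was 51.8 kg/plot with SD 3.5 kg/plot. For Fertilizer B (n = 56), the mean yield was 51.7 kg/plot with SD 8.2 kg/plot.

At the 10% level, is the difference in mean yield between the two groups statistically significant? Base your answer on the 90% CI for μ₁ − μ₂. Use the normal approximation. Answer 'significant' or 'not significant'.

SE₁ = s₁/√n₁ = 3.5/√178 = 0.2623; SE₂ = 8.2/√56 = 1.0958.
Independent samples, unequal variances: SE_diff = √(SE₁² + SE₂²) = √(0.06880129 + 1.20077764) = 1.1268.
z* = 1.645, so margin of error = 1.645 × 1.1268 = 1.8536.
Difference in means = 51.8 − 51.7 = 0.1000.
0.1000 ± 1.8536 → (-1.7536, 1.9536).
The interval (-1.7536, 1.9536) contains 0, so the difference is not significant.

not significant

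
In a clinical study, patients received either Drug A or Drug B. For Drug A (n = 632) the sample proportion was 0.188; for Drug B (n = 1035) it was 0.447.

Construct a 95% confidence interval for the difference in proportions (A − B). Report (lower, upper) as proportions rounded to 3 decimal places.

The two standard errors are √(0.1880×0.8120/632) = 0.01554 and √(0.4470×0.5530/1035) = 0.01545.
Because the samples are independent, SE_diff = √(0.01554² + 0.01545²) = 0.02191.
Using z* = 1.960 for 95%, ME = 1.960 × 0.02191 = 0.04294.
p̂₁ − p̂₂ = -0.2590; interval -0.2590 ± 0.04294 gives (-0.302, -0.216).

(-0.302, -0.216)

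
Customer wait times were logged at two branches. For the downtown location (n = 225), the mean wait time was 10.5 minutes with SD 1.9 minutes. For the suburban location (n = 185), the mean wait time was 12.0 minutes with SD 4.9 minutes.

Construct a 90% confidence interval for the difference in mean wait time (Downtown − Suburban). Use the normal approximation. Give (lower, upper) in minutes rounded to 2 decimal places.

(-2.13, -0.87)

Per-group SEs: s₁/√n₁ = 1.9/√225 = 0.1267, s₂/√n₂ = 4.9/√185 = 0.3603.
Unpooled SE of the difference: √(0.01605289 + 0.12981609) = 0.3819.
Margin of error = z* · SE = 1.645 × 0.3819 = 0.6282.
x̄₁ − x̄₂ = 10.5 − 12.0 = -1.5000.
CI: -1.5000 ± 0.6282 = (-2.13, -0.87).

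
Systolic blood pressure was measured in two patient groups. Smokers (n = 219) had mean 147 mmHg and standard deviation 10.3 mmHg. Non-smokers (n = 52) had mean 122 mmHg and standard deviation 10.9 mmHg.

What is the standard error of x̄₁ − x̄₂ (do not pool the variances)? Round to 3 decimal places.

1.664

Standard errors of each mean: 10.3/√219 = 0.6960 and 10.9/√52 = 1.5116.
SE(x̄₁ − x̄₂) = √(0.6960² + 1.5116²) = 1.6641 for independent samples with unequal variances.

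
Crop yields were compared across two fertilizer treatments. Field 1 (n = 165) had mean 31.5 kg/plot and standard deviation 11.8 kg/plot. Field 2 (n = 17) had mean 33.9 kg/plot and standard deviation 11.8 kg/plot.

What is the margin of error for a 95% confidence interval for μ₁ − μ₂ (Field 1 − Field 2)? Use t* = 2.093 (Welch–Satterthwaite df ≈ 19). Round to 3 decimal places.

SE₁ = s₁/√n₁ = 11.8/√165 = 0.9186; SE₂ = 11.8/√17 = 2.8619.
Independent samples, unequal variances: SE_diff = √(SE₁² + SE₂²) = √(0.84382596 + 8.19047161) = 3.0057.
t* = 2.093, so margin of error = 2.093 × 3.0057 = 6.2909.

6.291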